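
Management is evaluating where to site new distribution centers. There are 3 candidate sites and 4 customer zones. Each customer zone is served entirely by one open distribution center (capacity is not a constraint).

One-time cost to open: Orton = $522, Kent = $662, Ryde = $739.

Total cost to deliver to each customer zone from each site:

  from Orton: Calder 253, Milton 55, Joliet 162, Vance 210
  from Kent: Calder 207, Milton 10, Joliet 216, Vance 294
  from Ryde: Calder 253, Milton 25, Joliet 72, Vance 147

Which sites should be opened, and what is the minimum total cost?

Open Orton only; minimum total cost 1202.

For any fixed open set, each customer zone goes to its cheapest open site; total = fixed + service.
{Orton}: Calder→Orton 253, Milton→Orton 55, Joliet→Orton 162, Vance→Orton 210. Service 680; fixed 522; total 1202.
{Ryde}: service 497 + fixed 739 = 1236
{Kent}: service 727 + fixed 662 = 1389
{Orton, Kent, Ryde}: Calder→Kent 207, Milton→Kent 10, Joliet→Ryde 72, Vance→Ryde 147. Service 436; fixed 1923; total 2359.
No other subset beats 1202.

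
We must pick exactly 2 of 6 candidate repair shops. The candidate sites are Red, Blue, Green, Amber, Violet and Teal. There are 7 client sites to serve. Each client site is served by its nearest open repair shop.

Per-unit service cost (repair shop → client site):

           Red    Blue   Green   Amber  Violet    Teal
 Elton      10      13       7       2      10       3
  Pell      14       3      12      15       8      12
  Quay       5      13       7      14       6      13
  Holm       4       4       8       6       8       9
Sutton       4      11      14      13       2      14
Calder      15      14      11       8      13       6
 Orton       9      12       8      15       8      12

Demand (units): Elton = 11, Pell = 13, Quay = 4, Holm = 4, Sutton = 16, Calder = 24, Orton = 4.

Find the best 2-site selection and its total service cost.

With exactly 2 open, each client site uses its cheapest among the chosen.
{Violet, Teal}: Elton→Teal 3·11=33, Pell→Violet 8·13=104, Quay→Violet 6·4=24, Holm→Violet 8·4=32, Sutton→Violet 2·16=32, Calder→Teal 6·24=144, Orton→Violet 8·4=32. Service cost 401.
{Amber, Violet}: service cost 430
{Red, Teal}: service cost 469
Among all 15 size-2 choices, {Violet, Teal} is lowest.

Choose Violet and Teal; total service cost 401.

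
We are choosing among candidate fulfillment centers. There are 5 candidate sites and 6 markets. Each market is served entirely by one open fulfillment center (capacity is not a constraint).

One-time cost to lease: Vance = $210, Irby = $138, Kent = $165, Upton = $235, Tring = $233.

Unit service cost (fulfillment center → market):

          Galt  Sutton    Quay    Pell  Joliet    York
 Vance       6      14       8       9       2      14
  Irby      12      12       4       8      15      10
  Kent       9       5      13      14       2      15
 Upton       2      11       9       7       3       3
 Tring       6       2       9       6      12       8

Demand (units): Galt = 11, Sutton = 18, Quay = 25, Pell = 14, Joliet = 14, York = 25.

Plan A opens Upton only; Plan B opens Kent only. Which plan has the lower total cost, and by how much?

Plan A: {Upton}: Galt→Upton 2·11=22, Sutton→Upton 11·18=198, Quay→Upton 9·25=225, Pell→Upton 7·14=98, Joliet→Upton 3·14=42, York→Upton 3·25=75. Service 660; fixed 235; total 895.
Plan B: {Kent}: Galt→Kent 9·11=99, Sutton→Kent 5·18=90, Quay→Kent 13·25=325, Pell→Kent 14·14=196, Joliet→Kent 2·14=28, York→Kent 15·25=375. Service 1113; fixed 165; total 1278.
Difference: |895 − 1278| = 383.

Plan A is cheaper by 383.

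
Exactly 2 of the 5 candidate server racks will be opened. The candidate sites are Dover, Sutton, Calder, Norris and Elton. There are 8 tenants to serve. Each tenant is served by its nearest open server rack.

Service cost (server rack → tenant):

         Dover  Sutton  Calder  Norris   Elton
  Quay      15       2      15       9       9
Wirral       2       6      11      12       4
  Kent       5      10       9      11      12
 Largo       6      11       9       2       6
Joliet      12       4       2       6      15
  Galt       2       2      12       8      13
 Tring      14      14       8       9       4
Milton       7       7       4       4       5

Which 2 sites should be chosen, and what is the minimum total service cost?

With exactly 2 open, each tenant uses its cheapest among the chosen.
{Sutton, Elton}: Quay→Sutton 2, Wirral→Elton 4, Kent→Sutton 10, Largo→Elton 6, Joliet→Sutton 4, Galt→Sutton 2, Tring→Elton 4, Milton→Elton 5. Service cost 37.
{Dover, Norris}: service cost 39
{Sutton, Norris}: service cost 39
Among all 10 size-2 choices, {Sutton, Elton} is lowest.

Choose Sutton and Elton; total service cost 37.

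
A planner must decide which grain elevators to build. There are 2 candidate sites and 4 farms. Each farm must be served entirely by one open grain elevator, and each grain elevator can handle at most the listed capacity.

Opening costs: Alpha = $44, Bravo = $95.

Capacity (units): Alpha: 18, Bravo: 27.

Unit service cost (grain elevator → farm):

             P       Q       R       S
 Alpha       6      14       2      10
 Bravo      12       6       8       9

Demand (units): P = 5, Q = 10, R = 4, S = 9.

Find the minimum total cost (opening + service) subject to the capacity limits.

Minimum total cost: 318

Open {Alpha, Bravo}: P→Alpha 6·5=30, Q→Bravo 6·10=60, R→Alpha 2·4=8, S→Bravo 9·9=81.
Loads: Alpha carries 9/18, Bravo carries 19/27. Service 179; fixed 139; total 318.
Next best feasible plan costs 327.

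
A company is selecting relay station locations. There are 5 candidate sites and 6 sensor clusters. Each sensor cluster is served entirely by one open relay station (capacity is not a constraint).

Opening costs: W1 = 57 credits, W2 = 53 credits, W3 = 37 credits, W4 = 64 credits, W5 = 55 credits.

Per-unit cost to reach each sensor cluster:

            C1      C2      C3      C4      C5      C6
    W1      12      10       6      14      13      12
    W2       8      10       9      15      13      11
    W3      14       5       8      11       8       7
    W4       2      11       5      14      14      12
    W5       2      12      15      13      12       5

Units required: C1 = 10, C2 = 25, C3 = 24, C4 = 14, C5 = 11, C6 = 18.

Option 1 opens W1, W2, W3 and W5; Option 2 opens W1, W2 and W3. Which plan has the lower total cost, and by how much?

Option 1: {W1, W2, W3, W5}: C1→W5 2·10=20, C2→W3 5·25=125, C3→W1 6·24=144, C4→W3 11·14=154, C5→W3 8·11=88, C6→W5 5·18=90. Service 621; fixed 202; total 823.
Option 2: {W1, W2, W3}: C1→W2 8·10=80, C2→W3 5·25=125, C3→W1 6·24=144, C4→W3 11·14=154, C5→W3 8·11=88, C6→W3 7·18=126. Service 717; fixed 147; total 864.
Difference: |823 − 864| = 41.

Option 1 is cheaper by 41.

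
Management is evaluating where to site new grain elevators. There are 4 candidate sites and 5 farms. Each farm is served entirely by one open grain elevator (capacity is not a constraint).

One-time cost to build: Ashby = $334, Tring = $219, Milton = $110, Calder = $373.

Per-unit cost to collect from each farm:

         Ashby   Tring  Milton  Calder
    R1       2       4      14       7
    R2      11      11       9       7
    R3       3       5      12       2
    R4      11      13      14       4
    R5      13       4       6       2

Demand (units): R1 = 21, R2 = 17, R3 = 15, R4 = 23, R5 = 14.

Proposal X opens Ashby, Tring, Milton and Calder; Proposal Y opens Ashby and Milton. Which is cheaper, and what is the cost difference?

Proposal Y is cheaper by 326.

Proposal X: {Ashby, Tring, Milton, Calder}: R1→Ashby 2·21=42, R2→Calder 7·17=119, R3→Calder 2·15=30, R4→Calder 4·23=92, R5→Calder 2·14=28. Service 311; fixed 1036; total 1347.
Proposal Y: {Ashby, Milton}: R1→Ashby 2·21=42, R2→Milton 9·17=153, R3→Ashby 3·15=45, R4→Ashby 11·23=253, R5→Milton 6·14=84. Service 577; fixed 444; total 1021.
Difference: |1347 − 1021| = 326.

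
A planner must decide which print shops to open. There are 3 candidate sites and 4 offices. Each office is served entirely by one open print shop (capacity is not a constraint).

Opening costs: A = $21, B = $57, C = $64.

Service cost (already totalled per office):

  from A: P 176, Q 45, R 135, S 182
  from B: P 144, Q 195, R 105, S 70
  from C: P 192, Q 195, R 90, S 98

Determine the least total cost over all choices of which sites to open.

For any fixed open set, each office goes to its cheapest open site; total = fixed + service.
{A, B}: P→B 144, Q→A 45, R→B 105, S→B 70. Service 364; fixed 78; total 442.
{A, B, C}: service 349 + fixed 142 = 491
{A, C}: service 409 + fixed 85 = 494
{A}: service 538 + fixed 21 = 559
(All 7 nonempty subsets were checked; A and B is lowest.)

Minimum total cost: 442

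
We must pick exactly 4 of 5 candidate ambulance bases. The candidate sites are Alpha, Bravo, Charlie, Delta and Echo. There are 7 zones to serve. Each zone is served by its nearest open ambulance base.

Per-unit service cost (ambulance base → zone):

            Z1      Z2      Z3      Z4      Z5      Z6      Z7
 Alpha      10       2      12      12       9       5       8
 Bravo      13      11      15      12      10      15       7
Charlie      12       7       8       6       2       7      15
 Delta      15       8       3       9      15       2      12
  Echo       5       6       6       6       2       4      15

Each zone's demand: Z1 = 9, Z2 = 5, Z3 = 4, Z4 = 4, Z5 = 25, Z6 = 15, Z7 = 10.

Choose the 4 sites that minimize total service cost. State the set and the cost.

With exactly 4 open, each zone uses its cheapest among the chosen.
{Alpha, Bravo, Delta, Echo}: Z1→Echo 5·9=45, Z2→Alpha 2·5=10, Z3→Delta 3·4=12, Z4→Echo 6·4=24, Z5→Echo 2·25=50, Z6→Delta 2·15=30, Z7→Bravo 7·10=70. Service cost 241.
{Alpha, Charlie, Delta, Echo}: service cost 251
{Bravo, Charlie, Delta, Echo}: service cost 261
Among all 5 size-4 choices, {Alpha, Bravo, Delta, Echo} is lowest.

Choose Alpha, Bravo, Delta and Echo; total service cost 241.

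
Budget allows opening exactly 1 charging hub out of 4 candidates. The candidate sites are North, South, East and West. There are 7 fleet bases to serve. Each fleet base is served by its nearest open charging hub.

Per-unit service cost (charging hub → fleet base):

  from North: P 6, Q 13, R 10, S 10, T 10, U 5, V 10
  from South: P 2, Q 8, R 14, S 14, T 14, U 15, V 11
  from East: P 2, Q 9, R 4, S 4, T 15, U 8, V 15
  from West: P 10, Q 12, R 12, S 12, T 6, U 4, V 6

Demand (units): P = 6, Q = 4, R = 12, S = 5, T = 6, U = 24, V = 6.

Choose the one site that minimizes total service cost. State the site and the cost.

With exactly 1 open, each fleet base uses its cheapest among the chosen.
{West}: P→West 10·6=60, Q→West 12·4=48, R→West 12·12=144, S→West 12·5=60, T→West 6·6=36, U→West 4·24=96, V→West 6·6=36. Service cost 480.
{East}: service cost 488
{North}: service cost 498
Among all 4 size-1 choices, {West} is lowest.

Choose West only; total service cost 480.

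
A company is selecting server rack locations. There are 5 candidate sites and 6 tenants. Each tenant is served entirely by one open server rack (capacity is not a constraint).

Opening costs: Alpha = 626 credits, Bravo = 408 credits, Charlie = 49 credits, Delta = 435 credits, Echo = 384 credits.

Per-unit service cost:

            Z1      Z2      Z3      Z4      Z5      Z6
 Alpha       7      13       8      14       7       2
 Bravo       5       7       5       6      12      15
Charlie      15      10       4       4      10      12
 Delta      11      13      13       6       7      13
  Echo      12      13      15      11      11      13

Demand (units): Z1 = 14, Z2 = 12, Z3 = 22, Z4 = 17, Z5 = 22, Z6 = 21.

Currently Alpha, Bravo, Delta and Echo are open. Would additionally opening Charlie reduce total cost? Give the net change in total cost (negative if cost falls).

Current service cost with {Alpha, Bravo, Delta, Echo}: 562.
Adding Charlie: each tenant re-picks its cheapest; new service cost 506, saving 56.
Extra fixed cost: 49. Net change = 49 − 56 = -7.
(Totals: 2415 → 2408.)

Yes — net change −7 (cost falls by 7).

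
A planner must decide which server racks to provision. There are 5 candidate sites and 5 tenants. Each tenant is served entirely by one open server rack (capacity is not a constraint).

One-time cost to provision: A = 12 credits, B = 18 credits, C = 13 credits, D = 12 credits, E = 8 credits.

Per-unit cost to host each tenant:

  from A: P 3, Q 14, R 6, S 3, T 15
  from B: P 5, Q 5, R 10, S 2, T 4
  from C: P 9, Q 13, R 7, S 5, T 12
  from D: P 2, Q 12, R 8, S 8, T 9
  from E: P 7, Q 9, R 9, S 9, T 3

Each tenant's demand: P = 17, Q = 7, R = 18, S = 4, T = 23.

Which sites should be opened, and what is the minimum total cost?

For any fixed open set, each tenant goes to its cheapest open site; total = fixed + service.
{A, B, D, E}: P→D 2·17=34, Q→B 5·7=35, R→A 6·18=108, S→B 2·4=8, T→E 3·23=69. Service 254; fixed 50; total 304.
{A, B, E}: service 271 + fixed 38 = 309
{A, B, C, D, E}: service 254 + fixed 63 = 317
{E}: service 449 + fixed 8 = 457
No other subset beats 304.

Open A, B, D and E; minimum total cost 304.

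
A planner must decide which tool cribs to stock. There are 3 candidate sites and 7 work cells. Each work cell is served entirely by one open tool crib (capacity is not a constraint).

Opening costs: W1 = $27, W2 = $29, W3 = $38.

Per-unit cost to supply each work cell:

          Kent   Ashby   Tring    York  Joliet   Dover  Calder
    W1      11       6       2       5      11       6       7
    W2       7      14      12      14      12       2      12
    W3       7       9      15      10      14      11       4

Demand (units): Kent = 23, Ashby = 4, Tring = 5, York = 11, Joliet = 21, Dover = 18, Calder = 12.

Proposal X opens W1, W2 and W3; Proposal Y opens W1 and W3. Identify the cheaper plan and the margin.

Proposal X: {W1, W2, W3}: Kent→W2 7·23=161, Ashby→W1 6·4=24, Tring→W1 2·5=10, York→W1 5·11=55, Joliet→W1 11·21=231, Dover→W2 2·18=36, Calder→W3 4·12=48. Service 565; fixed 94; total 659.
Proposal Y: {W1, W3}: Kent→W3 7·23=161, Ashby→W1 6·4=24, Tring→W1 2·5=10, York→W1 5·11=55, Joliet→W1 11·21=231, Dover→W1 6·18=108, Calder→W3 4·12=48. Service 637; fixed 65; total 702.
Difference: |659 − 702| = 43.

Proposal X is cheaper by 43.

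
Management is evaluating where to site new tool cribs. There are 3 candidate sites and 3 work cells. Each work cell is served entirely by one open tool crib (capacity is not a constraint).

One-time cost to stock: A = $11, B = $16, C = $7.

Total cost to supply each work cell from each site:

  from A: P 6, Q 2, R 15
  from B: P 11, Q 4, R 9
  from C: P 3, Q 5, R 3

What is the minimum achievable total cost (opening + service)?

For any fixed open set, each work cell goes to its cheapest open site; total = fixed + service.
{C}: P→C 3, Q→C 5, R→C 3. Service 11; fixed 7; total 18.
{A, C}: service 8 + fixed 18 = 26
{B, C}: P→C 3, Q→B 4, R→C 3. Service 10; fixed 23; total 33.
{A, B, C}: service 8 + fixed 34 = 42
No other subset beats 18.

Minimum total cost: 18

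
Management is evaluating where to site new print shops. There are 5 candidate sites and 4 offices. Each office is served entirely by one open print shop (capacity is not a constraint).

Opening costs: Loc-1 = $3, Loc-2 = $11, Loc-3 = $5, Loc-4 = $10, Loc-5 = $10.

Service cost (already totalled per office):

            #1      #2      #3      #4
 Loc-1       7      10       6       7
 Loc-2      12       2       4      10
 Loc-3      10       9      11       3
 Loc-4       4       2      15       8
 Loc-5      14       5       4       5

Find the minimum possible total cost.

Minimum total cost: 32

For any fixed open set, each office goes to its cheapest open site; total = fixed + service.
{Loc-1, Loc-4}: #1→Loc-4 4, #2→Loc-4 2, #3→Loc-1 6, #4→Loc-1 7. Service 19; fixed 13; total 32.
{Loc-1}: #1→Loc-1 7, #2→Loc-1 10, #3→Loc-1 6, #4→Loc-1 7. Service 30; fixed 3; total 33.
{Loc-1, Loc-3}: service 25 + fixed 8 = 33
{Loc-1, Loc-2, Loc-3, Loc-4, Loc-5}: service 13 + fixed 39 = 52
No other subset beats 32.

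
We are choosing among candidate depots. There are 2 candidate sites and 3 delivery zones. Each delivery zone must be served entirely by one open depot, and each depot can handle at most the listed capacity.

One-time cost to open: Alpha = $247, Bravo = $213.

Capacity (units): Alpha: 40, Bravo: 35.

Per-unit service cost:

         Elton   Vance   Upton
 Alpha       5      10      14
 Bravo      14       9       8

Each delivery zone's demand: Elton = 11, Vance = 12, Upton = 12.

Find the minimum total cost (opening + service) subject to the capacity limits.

Open {Bravo}: Elton→Bravo 14·11=154, Vance→Bravo 9·12=108, Upton→Bravo 8·12=96.
Loads: Bravo carries 35/35. Service 358; fixed 213; total 571.
Next best feasible plan costs 590.

Minimum total cost: 571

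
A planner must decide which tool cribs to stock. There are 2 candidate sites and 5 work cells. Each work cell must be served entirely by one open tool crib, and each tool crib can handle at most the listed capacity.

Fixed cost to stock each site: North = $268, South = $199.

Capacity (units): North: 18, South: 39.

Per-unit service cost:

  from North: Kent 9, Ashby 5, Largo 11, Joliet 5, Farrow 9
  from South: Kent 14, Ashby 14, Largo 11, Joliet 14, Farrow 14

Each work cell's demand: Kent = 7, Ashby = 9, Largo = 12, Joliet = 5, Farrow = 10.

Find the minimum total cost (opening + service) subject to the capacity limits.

Open {North, South}: Kent→South 14·7=98, Ashby→North 5·9=45, Largo→South 11·12=132, Joliet→North 5·5=25, Farrow→South 14·10=140.
Loads: North carries 14/18, South carries 29/39. Service 440; fixed 467; total 907.
Next best feasible plan costs 917.

Minimum total cost: 907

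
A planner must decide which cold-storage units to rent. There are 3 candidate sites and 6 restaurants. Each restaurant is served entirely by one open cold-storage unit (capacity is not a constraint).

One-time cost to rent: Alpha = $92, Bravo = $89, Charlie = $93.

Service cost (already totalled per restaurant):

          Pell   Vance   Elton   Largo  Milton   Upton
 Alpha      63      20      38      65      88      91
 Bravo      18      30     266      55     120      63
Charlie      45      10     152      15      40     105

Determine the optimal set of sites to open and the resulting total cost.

For any fixed open set, each restaurant goes to its cheapest open site; total = fixed + service.
{Alpha, Charlie}: Pell→Charlie 45, Vance→Charlie 10, Elton→Alpha 38, Largo→Charlie 15, Milton→Charlie 40, Upton→Alpha 91. Service 239; fixed 185; total 424.
{Alpha}: service 365 + fixed 92 = 457
{Alpha, Bravo, Charlie}: Pell→Bravo 18, Vance→Charlie 10, Elton→Alpha 38, Largo→Charlie 15, Milton→Charlie 40, Upton→Bravo 63. Service 184; fixed 274; total 458.
{Bravo}: service 552 + fixed 89 = 641
No other subset beats 424.

Open Alpha and Charlie; minimum total cost 424.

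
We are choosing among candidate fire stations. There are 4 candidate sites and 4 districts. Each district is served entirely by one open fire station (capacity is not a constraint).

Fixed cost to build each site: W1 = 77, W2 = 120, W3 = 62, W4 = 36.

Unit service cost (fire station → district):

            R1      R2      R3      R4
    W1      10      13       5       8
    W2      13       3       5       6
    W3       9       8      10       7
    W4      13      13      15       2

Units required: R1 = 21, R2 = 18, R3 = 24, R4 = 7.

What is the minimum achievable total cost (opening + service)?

For any fixed open set, each district goes to its cheapest open site; total = fixed + service.
{W2, W3}: R1→W3 9·21=189, R2→W2 3·18=54, R3→W2 5·24=120, R4→W2 6·7=42. Service 405; fixed 182; total 587.
{W2, W3, W4}: service 377 + fixed 218 = 595
{W2}: service 489 + fixed 120 = 609
{W1, W2, W3, W4}: service 377 + fixed 295 = 672
No other subset beats 587.

Minimum total cost: 587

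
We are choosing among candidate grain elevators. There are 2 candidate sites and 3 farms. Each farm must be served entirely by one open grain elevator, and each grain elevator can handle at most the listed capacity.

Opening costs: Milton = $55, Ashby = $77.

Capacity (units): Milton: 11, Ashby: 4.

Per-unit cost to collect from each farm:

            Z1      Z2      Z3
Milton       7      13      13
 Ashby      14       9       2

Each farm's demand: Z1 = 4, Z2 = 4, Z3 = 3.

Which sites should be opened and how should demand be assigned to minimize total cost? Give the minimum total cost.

Minimum total cost: 174

Open {Milton}: Z1→Milton 7·4=28, Z2→Milton 13·4=52, Z3→Milton 13·3=39.
Loads: Milton carries 11/11. Service 119; fixed 55; total 174.
Next best feasible plan costs 218.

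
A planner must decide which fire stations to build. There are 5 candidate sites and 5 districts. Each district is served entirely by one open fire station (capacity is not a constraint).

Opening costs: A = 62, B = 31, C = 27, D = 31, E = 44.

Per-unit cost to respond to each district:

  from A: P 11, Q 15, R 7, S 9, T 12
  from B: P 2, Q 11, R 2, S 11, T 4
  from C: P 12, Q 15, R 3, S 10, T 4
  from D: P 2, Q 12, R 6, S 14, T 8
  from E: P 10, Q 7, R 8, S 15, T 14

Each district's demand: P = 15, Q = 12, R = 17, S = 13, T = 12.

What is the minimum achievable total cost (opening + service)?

Minimum total cost: 414

For any fixed open set, each district goes to its cheapest open site; total = fixed + service.
{B, E}: P→B 2·15=30, Q→E 7·12=84, R→B 2·17=34, S→B 11·13=143, T→B 4·12=48. Service 339; fixed 75; total 414.
{B}: service 387 + fixed 31 = 418
{B, C, E}: service 326 + fixed 102 = 428
{A, B, C, D, E}: service 313 + fixed 195 = 508
No other subset beats 414.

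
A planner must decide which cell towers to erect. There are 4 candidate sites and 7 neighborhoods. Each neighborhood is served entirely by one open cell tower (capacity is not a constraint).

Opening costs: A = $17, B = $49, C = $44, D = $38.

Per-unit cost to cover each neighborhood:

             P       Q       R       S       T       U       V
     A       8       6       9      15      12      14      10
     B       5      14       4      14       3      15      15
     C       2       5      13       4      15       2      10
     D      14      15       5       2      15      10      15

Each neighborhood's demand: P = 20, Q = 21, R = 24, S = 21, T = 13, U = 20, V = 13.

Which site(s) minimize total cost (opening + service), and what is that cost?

For any fixed open set, each neighborhood goes to its cheapest open site; total = fixed + service.
{B, C, D}: P→C 2·20=40, Q→C 5·21=105, R→B 4·24=96, S→D 2·21=42, T→B 3·13=39, U→C 2·20=40, V→C 10·13=130. Service 492; fixed 131; total 623.
{B, C}: service 534 + fixed 93 = 627
{A, B, C, D}: P→C 2·20=40, Q→C 5·21=105, R→B 4·24=96, S→D 2·21=42, T→B 3·13=39, U→C 2·20=40, V→A 10·13=130. Service 492; fixed 148; total 640.
{A}: P→A 8·20=160, Q→A 6·21=126, R→A 9·24=216, S→A 15·21=315, T→A 12·13=156, U→A 14·20=280, V→A 10·13=130. Service 1383; fixed 17; total 1400.
(All 15 nonempty subsets were checked; B, C and D is lowest.)

Open B, C and D; minimum total cost 623.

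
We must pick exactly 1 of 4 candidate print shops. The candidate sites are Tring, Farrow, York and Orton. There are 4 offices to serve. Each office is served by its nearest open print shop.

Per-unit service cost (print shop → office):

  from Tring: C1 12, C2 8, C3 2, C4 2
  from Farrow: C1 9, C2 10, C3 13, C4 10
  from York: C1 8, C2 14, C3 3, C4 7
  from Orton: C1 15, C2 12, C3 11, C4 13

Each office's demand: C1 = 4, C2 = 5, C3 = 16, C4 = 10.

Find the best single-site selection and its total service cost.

Choose Tring only; total service cost 140.

With exactly 1 open, each office uses its cheapest among the chosen.
{Tring}: C1→Tring 12·4=48, C2→Tring 8·5=40, C3→Tring 2·16=32, C4→Tring 2·10=20. Service cost 140.
{York}: service cost 220
{Farrow}: service cost 394
Among all 4 size-1 choices, {Tring} is lowest.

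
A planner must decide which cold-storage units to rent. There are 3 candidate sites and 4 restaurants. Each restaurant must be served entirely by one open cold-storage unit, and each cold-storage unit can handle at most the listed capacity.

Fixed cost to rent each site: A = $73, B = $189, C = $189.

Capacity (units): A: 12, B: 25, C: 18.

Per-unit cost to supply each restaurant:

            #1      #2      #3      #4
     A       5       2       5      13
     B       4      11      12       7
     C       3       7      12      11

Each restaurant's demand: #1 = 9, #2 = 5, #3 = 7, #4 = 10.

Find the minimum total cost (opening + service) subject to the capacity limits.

Open {A, B}: #1→B 4·9=36, #2→A 2·5=10, #3→A 5·7=35, #4→B 7·10=70.
Loads: A carries 12/12, B carries 19/25. Service 151; fixed 262; total 413.
Next best feasible plan costs 458.

Minimum total cost: 413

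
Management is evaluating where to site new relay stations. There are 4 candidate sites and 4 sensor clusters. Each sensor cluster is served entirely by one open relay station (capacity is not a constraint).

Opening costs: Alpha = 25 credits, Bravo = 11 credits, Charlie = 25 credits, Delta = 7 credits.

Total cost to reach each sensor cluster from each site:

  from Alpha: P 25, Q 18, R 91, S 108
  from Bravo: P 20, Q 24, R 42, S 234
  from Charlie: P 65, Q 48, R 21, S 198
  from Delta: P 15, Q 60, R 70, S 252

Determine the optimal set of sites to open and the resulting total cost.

For any fixed open set, each sensor cluster goes to its cheapest open site; total = fixed + service.
{Alpha, Charlie, Delta}: P→Delta 15, Q→Alpha 18, R→Charlie 21, S→Alpha 108. Service 162; fixed 57; total 219.
{Alpha, Charlie}: P→Alpha 25, Q→Alpha 18, R→Charlie 21, S→Alpha 108. Service 172; fixed 50; total 222.
{Alpha, Bravo}: P→Bravo 20, Q→Alpha 18, R→Bravo 42, S→Alpha 108. Service 188; fixed 36; total 224.
{Alpha, Bravo, Charlie, Delta}: service 162 + fixed 68 = 230
No other subset beats 219.

Open Alpha, Charlie and Delta; minimum total cost 219.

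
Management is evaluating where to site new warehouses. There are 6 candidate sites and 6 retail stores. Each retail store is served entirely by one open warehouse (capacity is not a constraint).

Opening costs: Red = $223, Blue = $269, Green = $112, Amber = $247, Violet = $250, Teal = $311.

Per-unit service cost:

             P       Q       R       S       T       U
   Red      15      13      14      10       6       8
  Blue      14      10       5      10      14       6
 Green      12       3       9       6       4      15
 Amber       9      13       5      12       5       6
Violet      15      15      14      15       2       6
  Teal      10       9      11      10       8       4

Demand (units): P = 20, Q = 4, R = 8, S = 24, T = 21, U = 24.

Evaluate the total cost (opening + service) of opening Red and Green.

Total cost: 1079

Each retail store is assigned to its cheapest site among the open ones.
{Red, Green}: P→Green 12·20=240, Q→Green 3·4=12, R→Green 9·8=72, S→Green 6·24=144, T→Green 4·21=84, U→Red 8·24=192. Service 744; fixed 335; total 1079.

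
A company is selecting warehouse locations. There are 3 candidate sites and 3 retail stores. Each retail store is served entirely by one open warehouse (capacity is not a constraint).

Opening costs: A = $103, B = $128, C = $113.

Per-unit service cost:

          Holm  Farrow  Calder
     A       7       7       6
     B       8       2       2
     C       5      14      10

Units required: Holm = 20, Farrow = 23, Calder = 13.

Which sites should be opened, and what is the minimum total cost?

Open B only; minimum total cost 360.

For any fixed open set, each retail store goes to its cheapest open site; total = fixed + service.
{B}: Holm→B 8·20=160, Farrow→B 2·23=46, Calder→B 2·13=26. Service 232; fixed 128; total 360.
{B, C}: Holm→C 5·20=100, Farrow→B 2·23=46, Calder→B 2·13=26. Service 172; fixed 241; total 413.
{A, B}: service 212 + fixed 231 = 443
{A, B, C}: service 172 + fixed 344 = 516
(All 7 nonempty subsets were checked; B only is lowest.)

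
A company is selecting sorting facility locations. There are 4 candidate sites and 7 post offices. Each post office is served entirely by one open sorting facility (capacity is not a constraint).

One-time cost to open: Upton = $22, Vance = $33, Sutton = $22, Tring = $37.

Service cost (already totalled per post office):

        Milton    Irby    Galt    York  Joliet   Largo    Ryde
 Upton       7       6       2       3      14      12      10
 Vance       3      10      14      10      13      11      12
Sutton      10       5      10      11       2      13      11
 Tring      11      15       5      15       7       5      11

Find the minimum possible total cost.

For any fixed open set, each post office goes to its cheapest open site; total = fixed + service.
{Upton}: Milton→Upton 7, Irby→Upton 6, Galt→Upton 2, York→Upton 3, Joliet→Upton 14, Largo→Upton 12, Ryde→Upton 10. Service 54; fixed 22; total 76.
{Sutton}: Milton→Sutton 10, Irby→Sutton 5, Galt→Sutton 10, York→Sutton 11, Joliet→Sutton 2, Largo→Sutton 13, Ryde→Sutton 11. Service 62; fixed 22; total 84.
{Upton, Sutton}: Milton→Upton 7, Irby→Sutton 5, Galt→Upton 2, York→Upton 3, Joliet→Sutton 2, Largo→Upton 12, Ryde→Upton 10. Service 41; fixed 44; total 85.
{Upton, Vance, Sutton, Tring}: Milton→Vance 3, Irby→Sutton 5, Galt→Upton 2, York→Upton 3, Joliet→Sutton 2, Largo→Tring 5, Ryde→Upton 10. Service 30; fixed 114; total 144.
(All 15 nonempty subsets were checked; Upton only is lowest.)

Minimum total cost: 76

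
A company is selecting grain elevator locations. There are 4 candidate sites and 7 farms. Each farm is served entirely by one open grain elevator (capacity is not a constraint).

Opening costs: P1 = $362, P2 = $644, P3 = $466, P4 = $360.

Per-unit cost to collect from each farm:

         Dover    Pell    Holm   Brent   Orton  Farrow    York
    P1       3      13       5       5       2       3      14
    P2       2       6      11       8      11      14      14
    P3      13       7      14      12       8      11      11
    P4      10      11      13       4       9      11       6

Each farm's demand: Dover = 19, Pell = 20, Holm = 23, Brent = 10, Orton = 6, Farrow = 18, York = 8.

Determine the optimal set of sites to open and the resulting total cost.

For any fixed open set, each farm goes to its cheapest open site; total = fixed + service.
{P1}: Dover→P1 3·19=57, Pell→P1 13·20=260, Holm→P1 5·23=115, Brent→P1 5·10=50, Orton→P1 2·6=12, Farrow→P1 3·18=54, York→P1 14·8=112. Service 660; fixed 362; total 1022.
{P1, P4}: Dover→P1 3·19=57, Pell→P4 11·20=220, Holm→P1 5·23=115, Brent→P4 4·10=40, Orton→P1 2·6=12, Farrow→P1 3·18=54, York→P4 6·8=48. Service 546; fixed 722; total 1268.
{P1, P3}: Dover→P1 3·19=57, Pell→P3 7·20=140, Holm→P1 5·23=115, Brent→P1 5·10=50, Orton→P1 2·6=12, Farrow→P1 3·18=54, York→P3 11·8=88. Service 516; fixed 828; total 1344.
{P1, P2, P3, P4}: service 427 + fixed 1832 = 2259
(All 15 nonempty subsets were checked; P1 only is lowest.)

Open P1 only; minimum total cost 1022.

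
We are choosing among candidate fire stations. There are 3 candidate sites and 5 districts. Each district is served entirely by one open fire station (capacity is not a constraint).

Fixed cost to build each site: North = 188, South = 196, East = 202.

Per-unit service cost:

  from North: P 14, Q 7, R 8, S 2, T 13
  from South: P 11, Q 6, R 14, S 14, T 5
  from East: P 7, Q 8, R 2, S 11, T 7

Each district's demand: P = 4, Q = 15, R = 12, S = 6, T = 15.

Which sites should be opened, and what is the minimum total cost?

Open East only; minimum total cost 545.

For any fixed open set, each district goes to its cheapest open site; total = fixed + service.
{East}: P→East 7·4=28, Q→East 8·15=120, R→East 2·12=24, S→East 11·6=66, T→East 7·15=105. Service 343; fixed 202; total 545.
{North}: P→North 14·4=56, Q→North 7·15=105, R→North 8·12=96, S→North 2·6=12, T→North 13·15=195. Service 464; fixed 188; total 652.
{South}: service 461 + fixed 196 = 657
{North, South, East}: service 229 + fixed 586 = 815
(All 7 nonempty subsets were checked; East only is lowest.)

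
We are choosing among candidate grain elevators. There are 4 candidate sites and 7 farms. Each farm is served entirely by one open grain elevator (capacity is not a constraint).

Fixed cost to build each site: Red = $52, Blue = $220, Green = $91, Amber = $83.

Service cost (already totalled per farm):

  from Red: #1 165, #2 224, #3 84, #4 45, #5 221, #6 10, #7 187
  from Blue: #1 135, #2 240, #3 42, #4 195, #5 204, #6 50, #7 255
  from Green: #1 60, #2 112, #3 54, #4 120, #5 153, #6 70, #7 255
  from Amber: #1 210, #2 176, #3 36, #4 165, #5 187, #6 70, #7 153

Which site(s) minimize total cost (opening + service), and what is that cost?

Open Red and Green; minimum total cost 764.

For any fixed open set, each farm goes to its cheapest open site; total = fixed + service.
{Red, Green}: #1→Green 60, #2→Green 112, #3→Green 54, #4→Red 45, #5→Green 153, #6→Red 10, #7→Red 187. Service 621; fixed 143; total 764.
{Red, Green, Amber}: #1→Green 60, #2→Green 112, #3→Amber 36, #4→Red 45, #5→Green 153, #6→Red 10, #7→Amber 153. Service 569; fixed 226; total 795.
{Green, Amber}: service 704 + fixed 174 = 878
{Red, Blue, Green, Amber}: #1→Green 60, #2→Green 112, #3→Amber 36, #4→Red 45, #5→Green 153, #6→Red 10, #7→Amber 153. Service 569; fixed 446; total 1015.
(All 15 nonempty subsets were checked; Red and Green is lowest.)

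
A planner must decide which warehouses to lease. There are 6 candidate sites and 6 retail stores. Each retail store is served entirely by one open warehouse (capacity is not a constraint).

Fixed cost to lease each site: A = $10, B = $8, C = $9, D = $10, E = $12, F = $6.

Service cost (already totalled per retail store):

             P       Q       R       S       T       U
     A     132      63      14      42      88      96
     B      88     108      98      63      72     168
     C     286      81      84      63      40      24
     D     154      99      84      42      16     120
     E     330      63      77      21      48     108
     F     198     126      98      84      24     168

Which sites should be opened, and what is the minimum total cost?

Open A, B, C, D and E; minimum total cost 275.

For any fixed open set, each retail store goes to its cheapest open site; total = fixed + service.
{A, B, C, D, E}: P→B 88, Q→A 63, R→A 14, S→E 21, T→D 16, U→C 24. Service 226; fixed 49; total 275.
{A, B, C, E, F}: P→B 88, Q→A 63, R→A 14, S→E 21, T→F 24, U→C 24. Service 234; fixed 45; total 279.
{A, B, C, D, E, F}: service 226 + fixed 55 = 281
{F}: service 698 + fixed 6 = 704
No other subset beats 275.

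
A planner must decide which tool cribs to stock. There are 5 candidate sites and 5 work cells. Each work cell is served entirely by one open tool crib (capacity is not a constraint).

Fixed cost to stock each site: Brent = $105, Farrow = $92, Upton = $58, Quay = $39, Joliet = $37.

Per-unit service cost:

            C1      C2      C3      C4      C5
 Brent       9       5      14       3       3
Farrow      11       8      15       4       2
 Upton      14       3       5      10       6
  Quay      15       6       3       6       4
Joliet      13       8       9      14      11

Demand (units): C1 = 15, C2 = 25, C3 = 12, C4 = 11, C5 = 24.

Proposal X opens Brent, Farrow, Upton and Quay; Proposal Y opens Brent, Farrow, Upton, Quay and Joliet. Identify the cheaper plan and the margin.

Proposal X: {Brent, Farrow, Upton, Quay}: C1→Brent 9·15=135, C2→Upton 3·25=75, C3→Quay 3·12=36, C4→Brent 3·11=33, C5→Farrow 2·24=48. Service 327; fixed 294; total 621.
Proposal Y: {Brent, Farrow, Upton, Quay, Joliet}: C1→Brent 9·15=135, C2→Upton 3·25=75, C3→Quay 3·12=36, C4→Brent 3·11=33, C5→Farrow 2·24=48. Service 327; fixed 331; total 658.
Difference: |621 − 658| = 37.

Proposal X is cheaper by 37.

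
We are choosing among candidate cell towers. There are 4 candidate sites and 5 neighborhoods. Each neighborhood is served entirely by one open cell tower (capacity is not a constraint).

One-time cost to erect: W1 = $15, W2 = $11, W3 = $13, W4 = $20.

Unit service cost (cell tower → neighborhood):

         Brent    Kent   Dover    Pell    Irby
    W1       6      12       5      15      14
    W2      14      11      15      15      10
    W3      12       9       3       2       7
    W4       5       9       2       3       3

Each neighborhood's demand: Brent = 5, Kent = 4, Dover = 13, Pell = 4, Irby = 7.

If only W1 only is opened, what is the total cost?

Total cost: 316

Each neighborhood is assigned to its cheapest site among the open ones.
{W1}: Brent→W1 6·5=30, Kent→W1 12·4=48, Dover→W1 5·13=65, Pell→W1 15·4=60, Irby→W1 14·7=98. Service 301; fixed 15; total 316.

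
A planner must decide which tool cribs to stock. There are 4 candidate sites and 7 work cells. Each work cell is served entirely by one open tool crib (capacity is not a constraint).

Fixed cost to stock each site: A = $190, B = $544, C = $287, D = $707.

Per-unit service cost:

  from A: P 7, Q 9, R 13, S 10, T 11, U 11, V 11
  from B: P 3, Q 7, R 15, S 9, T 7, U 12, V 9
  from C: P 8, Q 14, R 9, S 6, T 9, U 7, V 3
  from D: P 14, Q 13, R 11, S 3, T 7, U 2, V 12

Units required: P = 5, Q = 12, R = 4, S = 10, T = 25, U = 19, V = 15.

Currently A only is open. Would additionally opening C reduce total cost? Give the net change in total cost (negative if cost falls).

Yes — net change −15 (cost falls by 15).

Current service cost with {A}: 944.
Adding C: each work cell re-picks its cheapest; new service cost 642, saving 302.
Extra fixed cost: 287. Net change = 287 − 302 = -15.
(Totals: 1134 → 1119.)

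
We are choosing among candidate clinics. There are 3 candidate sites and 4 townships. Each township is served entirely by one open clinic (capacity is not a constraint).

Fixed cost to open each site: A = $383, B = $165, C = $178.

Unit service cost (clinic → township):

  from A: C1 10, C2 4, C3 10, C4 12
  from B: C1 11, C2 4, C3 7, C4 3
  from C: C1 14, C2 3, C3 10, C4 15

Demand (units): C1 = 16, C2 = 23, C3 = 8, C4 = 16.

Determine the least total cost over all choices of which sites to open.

Minimum total cost: 537

For any fixed open set, each township goes to its cheapest open site; total = fixed + service.
{B}: C1→B 11·16=176, C2→B 4·23=92, C3→B 7·8=56, C4→B 3·16=48. Service 372; fixed 165; total 537.
{B, C}: service 349 + fixed 343 = 692
{C}: service 613 + fixed 178 = 791
{A, B, C}: C1→A 10·16=160, C2→C 3·23=69, C3→B 7·8=56, C4→B 3·16=48. Service 333; fixed 726; total 1059.
No other subset beats 537.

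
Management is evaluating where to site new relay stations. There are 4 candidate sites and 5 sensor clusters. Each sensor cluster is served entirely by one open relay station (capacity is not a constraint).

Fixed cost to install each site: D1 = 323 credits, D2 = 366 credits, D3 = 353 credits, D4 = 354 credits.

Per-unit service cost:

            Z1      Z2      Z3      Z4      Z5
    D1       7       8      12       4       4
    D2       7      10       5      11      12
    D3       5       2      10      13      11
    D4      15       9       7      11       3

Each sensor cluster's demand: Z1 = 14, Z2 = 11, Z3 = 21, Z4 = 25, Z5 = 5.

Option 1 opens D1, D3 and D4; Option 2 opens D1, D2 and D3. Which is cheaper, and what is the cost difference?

Option 1: {D1, D3, D4}: Z1→D3 5·14=70, Z2→D3 2·11=22, Z3→D4 7·21=147, Z4→D1 4·25=100, Z5→D4 3·5=15. Service 354; fixed 1030; total 1384.
Option 2: {D1, D2, D3}: Z1→D3 5·14=70, Z2→D3 2·11=22, Z3→D2 5·21=105, Z4→D1 4·25=100, Z5→D1 4·5=20. Service 317; fixed 1042; total 1359.
Difference: |1384 − 1359| = 25.

Option 2 is cheaper by 25.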